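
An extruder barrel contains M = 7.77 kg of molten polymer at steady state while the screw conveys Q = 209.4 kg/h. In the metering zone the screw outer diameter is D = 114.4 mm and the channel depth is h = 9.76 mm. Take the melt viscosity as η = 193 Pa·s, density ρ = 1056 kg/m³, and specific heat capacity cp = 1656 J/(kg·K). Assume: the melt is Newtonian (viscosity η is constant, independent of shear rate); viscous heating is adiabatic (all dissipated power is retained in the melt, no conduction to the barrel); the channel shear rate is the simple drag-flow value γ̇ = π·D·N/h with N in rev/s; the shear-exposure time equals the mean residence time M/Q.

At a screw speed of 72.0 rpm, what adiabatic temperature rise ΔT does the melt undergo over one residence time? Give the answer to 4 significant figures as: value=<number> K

Throughput in SI: Q_s = 209.4 kg/h ÷ 3600 s/h = 0.0581667 kg/s
t_res = M / Q_s = 7.77 / 0.0581667 = 133.582 s
D = 114.4 mm = 0.1144 m;  h = 9.76 mm = 0.00976 m;  N = 72.0 rpm / 60 = 1.2 rev/s
γ̇ = π·D·N / h = π · 0.1144 · 1.2 / 0.00976 = 44.1883 s⁻¹
Adiabatic rise: ΔT = η γ̇² t_res / (ρ cp) = 193·(44.1883)²·133.582 / (1056·1656) = 28.7869 K

value=28.79 K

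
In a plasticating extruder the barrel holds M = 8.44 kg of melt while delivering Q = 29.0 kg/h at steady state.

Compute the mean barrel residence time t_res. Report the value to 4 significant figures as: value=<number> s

Q_s = Q / 3600 = 29.0 / 3600 = 0.00805556 kg/s
t_res = M / Q_s = 8.44 / 0.00805556 = 1047.72 s

value=1048. s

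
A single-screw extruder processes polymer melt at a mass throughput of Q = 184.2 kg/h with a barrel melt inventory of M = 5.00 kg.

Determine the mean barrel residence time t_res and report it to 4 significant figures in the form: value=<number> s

Throughput in SI: Q_s = 184.2 kg/h ÷ 3600 s/h = 0.0511667 kg/s
t_res = M / Q_s = 5.00 ÷ 0.0511667 = 97.7199 s

value=97.72 s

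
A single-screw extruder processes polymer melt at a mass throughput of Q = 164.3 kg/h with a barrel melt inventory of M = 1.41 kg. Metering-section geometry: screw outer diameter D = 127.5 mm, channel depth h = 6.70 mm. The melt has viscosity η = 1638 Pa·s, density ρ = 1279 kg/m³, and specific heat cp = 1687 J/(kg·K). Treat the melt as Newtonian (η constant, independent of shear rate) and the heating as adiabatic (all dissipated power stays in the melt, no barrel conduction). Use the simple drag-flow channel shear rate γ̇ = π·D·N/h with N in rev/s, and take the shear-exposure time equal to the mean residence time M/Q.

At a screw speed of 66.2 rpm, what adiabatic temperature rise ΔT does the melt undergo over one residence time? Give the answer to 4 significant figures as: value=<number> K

value=102.0 K

Convert throughput: Q = 164.3 kg/h = 164.3/3600 = 0.0456389 kg/s
Mean residence time: t_res = M/Q_s = 1.41 kg / 0.0456389 kg/s = 30.8947 s
D = 127.5 mm = 0.1275 m;  h = 6.70 mm = 0.0067 m;  N = 66.2 rpm / 60 = 1.10333 rev/s
Shear rate: γ̇ = πDN/h = π·0.1275·1.10333/0.0067 = 65.9617 s⁻¹
Adiabatic rise: ΔT = η γ̇² t_res / (ρ cp) = 1638·(65.9617)²·30.8947 / (1279·1687) = 102.046 K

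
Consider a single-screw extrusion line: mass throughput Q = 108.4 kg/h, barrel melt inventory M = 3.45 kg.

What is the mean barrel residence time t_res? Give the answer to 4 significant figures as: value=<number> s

Q_s = Q / 3600 = 108.4 / 3600 = 0.0301111 kg/s
Mean residence time: t_res = M/Q_s = 3.45 kg / 0.0301111 kg/s = 114.576 s

value=114.6 s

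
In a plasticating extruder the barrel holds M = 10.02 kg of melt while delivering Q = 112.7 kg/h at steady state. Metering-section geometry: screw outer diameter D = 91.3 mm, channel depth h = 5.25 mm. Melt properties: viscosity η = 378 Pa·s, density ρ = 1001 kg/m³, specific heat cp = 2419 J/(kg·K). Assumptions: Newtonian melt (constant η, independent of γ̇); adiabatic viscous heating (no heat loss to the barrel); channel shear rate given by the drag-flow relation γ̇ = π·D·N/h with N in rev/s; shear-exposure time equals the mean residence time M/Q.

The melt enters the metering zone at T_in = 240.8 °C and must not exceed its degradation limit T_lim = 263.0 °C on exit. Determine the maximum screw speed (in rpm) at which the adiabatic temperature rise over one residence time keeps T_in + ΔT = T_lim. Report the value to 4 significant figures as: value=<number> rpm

value=23.15 rpm

Q_s = Q / 3600 = 112.7 / 3600 = 0.0313056 kg/s
Mean residence time: t_res = M/Q_s = 10.02 kg / 0.0313056 kg/s = 320.071 s
D = 91.3 mm = 0.0913 m;  h = 5.25 mm = 0.00525 m
ΔT_a = T_lim − T_in = 263.0 − 240.8 = 22.2 K
γ̇_max² = ΔT_a·ρ·cp / (η·t_res) = [22.2 × 1001 × 2419] / [378 × 320.071] = 444.309 s⁻²
γ̇_max = √444.309 = 21.0786 s⁻¹
N_max = γ̇_max·h / (π·D) = 21.0786 · 0.00525 / (π · 0.0913) = 0.385817 rev/s = 23.149 rpm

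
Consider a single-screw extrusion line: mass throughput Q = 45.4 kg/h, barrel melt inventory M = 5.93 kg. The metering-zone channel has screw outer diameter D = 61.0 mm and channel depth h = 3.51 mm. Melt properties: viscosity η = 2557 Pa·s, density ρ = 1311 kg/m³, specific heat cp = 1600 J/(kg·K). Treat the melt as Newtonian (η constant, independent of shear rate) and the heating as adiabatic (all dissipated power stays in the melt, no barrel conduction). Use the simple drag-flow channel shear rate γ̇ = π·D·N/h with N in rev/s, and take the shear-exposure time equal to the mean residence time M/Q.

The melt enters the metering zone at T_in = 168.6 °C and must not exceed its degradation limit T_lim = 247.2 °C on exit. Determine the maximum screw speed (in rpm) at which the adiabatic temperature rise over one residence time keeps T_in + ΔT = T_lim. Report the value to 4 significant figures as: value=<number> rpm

Throughput in SI: Q_s = 45.4 kg/h ÷ 3600 s/h = 0.0126111 kg/s
t_res = M / Q_s = 5.93 / 0.0126111 = 470.22 s
Geometry in SI: D = 61.0 mm → 0.061 m, h = 3.51 mm → 0.00351 m
ΔT_a = T_lim − T_in = 247.2 °C − 168.6 °C = 78.6 K
γ̇_max² = ΔT_a·ρ·cp/(η·t_res) = 78.6·1311·1600/(2557·470.22) = 137.124 s⁻²
γ̇_max = √137.124 = 11.71 s⁻¹
Solve γ̇ = πDN/h for N: N_max = γ̇_max·h/(π·D) = 11.71 × 0.00351 / (π × 0.061) = 0.214479 rev/s = 12.8687 rpm

value=12.87 rpm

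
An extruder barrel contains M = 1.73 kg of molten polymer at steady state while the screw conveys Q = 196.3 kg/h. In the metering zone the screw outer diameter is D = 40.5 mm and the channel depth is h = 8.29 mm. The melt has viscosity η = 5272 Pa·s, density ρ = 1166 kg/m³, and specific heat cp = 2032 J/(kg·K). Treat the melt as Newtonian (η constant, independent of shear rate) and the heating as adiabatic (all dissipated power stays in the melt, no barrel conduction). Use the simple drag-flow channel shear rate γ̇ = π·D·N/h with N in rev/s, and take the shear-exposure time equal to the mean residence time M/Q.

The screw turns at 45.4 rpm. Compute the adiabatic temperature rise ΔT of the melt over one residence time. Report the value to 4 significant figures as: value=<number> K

Convert throughput: Q = 196.3 kg/h = 196.3/3600 = 0.0545278 kg/s
t_res = M / Q_s = 1.73 / 0.0545278 = 31.7269 s
D = 40.5 mm = 0.0405 m;  h = 8.29 mm = 0.00829 m;  N = 45.4 rpm / 60 = 0.756667 rev/s
γ̇ = π·D·N / h = π · 0.0405 · 0.756667 / 0.00829 = 11.6133 s⁻¹
ΔT = η·γ̇²·t_res / (ρ·cp) = 5272 · (11.6133)² · 31.7269 / (1166 · 2032) = 9.52119 K

value=9.521 K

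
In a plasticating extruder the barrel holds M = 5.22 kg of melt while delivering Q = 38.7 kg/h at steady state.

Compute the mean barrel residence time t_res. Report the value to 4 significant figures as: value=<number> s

value=485.6 s

Convert throughput: Q = 38.7 kg/h = 38.7/3600 = 0.01075 kg/s
Mean residence time: t_res = M/Q_s = 5.22 kg / 0.01075 kg/s = 485.581 s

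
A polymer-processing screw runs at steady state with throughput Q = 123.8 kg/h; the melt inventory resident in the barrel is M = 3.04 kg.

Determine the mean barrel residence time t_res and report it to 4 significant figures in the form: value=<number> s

Convert throughput: Q = 123.8 kg/h = 123.8/3600 = 0.0343889 kg/s
Mean residence time: t_res = M/Q_s = 3.04 kg / 0.0343889 kg/s = 88.4006 s

value=88.40 s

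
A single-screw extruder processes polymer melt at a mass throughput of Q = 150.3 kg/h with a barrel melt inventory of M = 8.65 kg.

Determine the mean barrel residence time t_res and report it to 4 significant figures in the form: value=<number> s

Convert throughput: Q = 150.3 kg/h = 150.3/3600 = 0.04175 kg/s
t_res = M / Q_s = 8.65 / 0.04175 = 207.186 s

value=207.2 s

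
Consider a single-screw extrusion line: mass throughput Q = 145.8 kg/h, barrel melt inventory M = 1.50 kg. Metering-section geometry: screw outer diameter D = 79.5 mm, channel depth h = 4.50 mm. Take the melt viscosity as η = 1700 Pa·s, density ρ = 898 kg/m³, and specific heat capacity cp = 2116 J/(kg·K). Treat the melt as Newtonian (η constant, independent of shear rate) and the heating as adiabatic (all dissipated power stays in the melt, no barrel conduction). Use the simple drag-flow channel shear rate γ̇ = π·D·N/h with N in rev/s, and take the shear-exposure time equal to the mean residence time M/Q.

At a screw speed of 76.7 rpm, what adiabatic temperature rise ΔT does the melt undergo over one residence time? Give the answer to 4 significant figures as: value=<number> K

value=166.8 K

Convert throughput: Q = 145.8 kg/h = 145.8/3600 = 0.0405 kg/s
t_res = M / Q_s = 1.50 ÷ 0.0405 = 37.037 s
Convert to SI: D = 0.0795 m, h = 0.0045 m, N = 76.7/60 = 1.27833 rev/s
Shear rate: γ̇ = πDN/h = π·0.0795·1.27833/0.0045 = 70.9494 s⁻¹
ΔT = η·γ̇²·t_res / (ρ·cp) = 1700 · (70.9494)² · 37.037 / (898 · 2116) = 166.798 K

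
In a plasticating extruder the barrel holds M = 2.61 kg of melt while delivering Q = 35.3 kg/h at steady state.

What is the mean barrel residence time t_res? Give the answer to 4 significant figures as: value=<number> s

value=266.2 s

Convert throughput: Q = 35.3 kg/h = 35.3/3600 = 0.00980556 kg/s
t_res = M / Q_s = 2.61 ÷ 0.00980556 = 266.176 s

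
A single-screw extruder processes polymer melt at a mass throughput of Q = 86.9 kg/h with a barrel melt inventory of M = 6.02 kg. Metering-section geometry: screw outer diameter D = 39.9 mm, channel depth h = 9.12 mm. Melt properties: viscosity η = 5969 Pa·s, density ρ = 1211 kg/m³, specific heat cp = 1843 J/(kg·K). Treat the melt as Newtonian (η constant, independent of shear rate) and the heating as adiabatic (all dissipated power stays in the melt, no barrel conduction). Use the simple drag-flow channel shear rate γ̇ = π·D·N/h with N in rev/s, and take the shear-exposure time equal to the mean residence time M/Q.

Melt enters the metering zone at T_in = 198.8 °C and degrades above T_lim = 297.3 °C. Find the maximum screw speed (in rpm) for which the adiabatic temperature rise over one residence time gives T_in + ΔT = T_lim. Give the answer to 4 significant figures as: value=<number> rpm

value=53.05 rpm

Q_s = Q / 3600 = 86.9 / 3600 = 0.0241389 kg/s
Mean residence time: t_res = M/Q_s = 6.02 kg / 0.0241389 kg/s = 249.39 s
Convert to metres: D = 0.0399 m, h = 0.00912 m
ΔT_a = T_lim − T_in = 297.3 − 198.8 = 98.5 K
Invert ΔT = ηγ̇²t_res/(ρcp) for γ̇: γ̇_max² = ΔT_a ρ cp / (η t_res) = 98.5·1211·1843 / (5969·249.39) = 147.681 s⁻²
γ̇_max = √147.681 = 12.1524 s⁻¹
N_max = γ̇_max h / (πD) = 12.1524·0.00912/(π·0.0399) = 0.884167 rev/s → ×60 = 53.05 rpm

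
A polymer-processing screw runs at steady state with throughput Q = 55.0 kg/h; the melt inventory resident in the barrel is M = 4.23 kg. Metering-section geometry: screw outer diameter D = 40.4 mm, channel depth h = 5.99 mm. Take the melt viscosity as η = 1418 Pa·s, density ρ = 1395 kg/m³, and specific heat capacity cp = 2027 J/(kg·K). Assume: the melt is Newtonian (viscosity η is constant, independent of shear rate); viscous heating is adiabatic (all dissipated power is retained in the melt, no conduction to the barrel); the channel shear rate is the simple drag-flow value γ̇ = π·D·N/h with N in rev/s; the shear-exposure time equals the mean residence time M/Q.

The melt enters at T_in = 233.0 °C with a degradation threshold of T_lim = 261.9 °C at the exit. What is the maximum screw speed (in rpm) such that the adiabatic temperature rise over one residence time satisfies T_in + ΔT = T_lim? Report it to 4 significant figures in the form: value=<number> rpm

Q_s = Q / 3600 = 55.0 / 3600 = 0.0152778 kg/s
t_res = M / Q_s = 4.23 / 0.0152778 = 276.873 s
Convert to metres: D = 0.0404 m, h = 0.00599 m
ΔT_a = T_lim − T_in = 261.9 °C − 233.0 °C = 28.9 K
γ̇_max² = ΔT_a·ρ·cp/(η·t_res) = 28.9·1395·2027/(1418·276.873) = 208.147 s⁻²
Take the square root: γ̇_max = √(208.147) = 14.4273 s⁻¹
Solve γ̇ = πDN/h for N: N_max = γ̇_max·h/(π·D) = 14.4273 × 0.00599 / (π × 0.0404) = 0.680895 rev/s = 40.8537 rpm

value=40.85 rpm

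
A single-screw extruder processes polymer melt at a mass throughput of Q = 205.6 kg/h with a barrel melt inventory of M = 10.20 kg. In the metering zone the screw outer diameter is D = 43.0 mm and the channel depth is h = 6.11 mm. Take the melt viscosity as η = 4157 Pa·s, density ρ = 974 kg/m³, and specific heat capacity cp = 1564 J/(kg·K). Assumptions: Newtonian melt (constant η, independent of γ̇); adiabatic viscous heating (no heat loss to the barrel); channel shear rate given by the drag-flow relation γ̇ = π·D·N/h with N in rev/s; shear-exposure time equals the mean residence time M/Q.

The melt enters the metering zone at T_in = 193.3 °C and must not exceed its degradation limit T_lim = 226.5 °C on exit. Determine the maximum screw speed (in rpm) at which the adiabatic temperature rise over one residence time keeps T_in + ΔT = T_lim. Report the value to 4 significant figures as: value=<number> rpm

value=22.40 rpm

Convert throughput: Q = 205.6 kg/h = 205.6/3600 = 0.0571111 kg/s
Mean residence time: t_res = M/Q_s = 10.20 kg / 0.0571111 kg/s = 178.599 s
D = 43.0 mm = 0.043 m;  h = 6.11 mm = 0.00611 m
Allowable rise: ΔT_a = T_lim − T_in = 226.5 − 193.3 = 33.2 K
γ̇_max² = ΔT_a·ρ·cp/(η·t_res) = 33.2·974·1564/(4157·178.599) = 68.1199 s⁻²
γ̇_max = sqrt(68.1199) = 8.25348 s⁻¹
Solve γ̇ = πDN/h for N: N_max = γ̇_max·h/(π·D) = 8.25348 × 0.00611 / (π × 0.043) = 0.373302 rev/s = 22.3981 rpm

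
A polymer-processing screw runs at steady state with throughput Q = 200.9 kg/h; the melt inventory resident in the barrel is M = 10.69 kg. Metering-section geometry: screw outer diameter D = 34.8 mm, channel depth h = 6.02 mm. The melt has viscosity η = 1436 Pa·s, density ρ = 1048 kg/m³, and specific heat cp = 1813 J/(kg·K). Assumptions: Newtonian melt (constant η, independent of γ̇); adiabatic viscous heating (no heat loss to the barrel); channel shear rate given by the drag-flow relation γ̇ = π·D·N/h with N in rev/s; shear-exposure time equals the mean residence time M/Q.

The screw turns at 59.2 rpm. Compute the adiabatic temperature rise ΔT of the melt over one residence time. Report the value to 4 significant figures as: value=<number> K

value=46.48 K

Q_s = Q / 3600 = 200.9 / 3600 = 0.0558056 kg/s
t_res = M / Q_s = 10.69 / 0.0558056 = 191.558 s
D = 34.8 mm = 0.0348 m;  h = 6.02 mm = 0.00602 m;  N = 59.2 rpm / 60 = 0.986667 rev/s
γ̇ = π D N / h = (π)(0.0348)(0.986667) / 0.00602 = 17.9186 s⁻¹
ΔT = η·γ̇²·t_res/(ρ·cp) = [1436 × 17.9186² × 191.558] / [1048 × 1813] = 46.4838 K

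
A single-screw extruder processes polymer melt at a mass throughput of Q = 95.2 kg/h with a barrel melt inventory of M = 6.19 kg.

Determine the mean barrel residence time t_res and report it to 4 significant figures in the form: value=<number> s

Throughput in SI: Q_s = 95.2 kg/h ÷ 3600 s/h = 0.0264444 kg/s
t_res = M / Q_s = 6.19 / 0.0264444 = 234.076 s

value=234.1 s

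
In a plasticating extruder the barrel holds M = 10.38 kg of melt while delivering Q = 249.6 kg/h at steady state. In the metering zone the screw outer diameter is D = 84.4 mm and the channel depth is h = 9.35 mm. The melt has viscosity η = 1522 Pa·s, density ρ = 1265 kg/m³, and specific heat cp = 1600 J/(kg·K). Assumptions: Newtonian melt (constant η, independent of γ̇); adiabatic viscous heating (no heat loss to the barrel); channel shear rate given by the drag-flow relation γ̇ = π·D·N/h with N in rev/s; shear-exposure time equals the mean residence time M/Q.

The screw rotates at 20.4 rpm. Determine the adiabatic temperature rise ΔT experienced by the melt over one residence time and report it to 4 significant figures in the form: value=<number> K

value=10.47 K

Throughput in SI: Q_s = 249.6 kg/h ÷ 3600 s/h = 0.0693333 kg/s
t_res = M / Q_s = 10.38 ÷ 0.0693333 = 149.712 s
D = 84.4 mm = 0.0844 m;  h = 9.35 mm = 0.00935 m;  N = 20.4 rpm / 60 = 0.34 rev/s
γ̇ = π·D·N / h = π · 0.0844 · 0.34 / 0.00935 = 9.64183 s⁻¹
Adiabatic rise: ΔT = η γ̇² t_res / (ρ cp) = 1522·(9.64183)²·149.712 / (1265·1600) = 10.466 K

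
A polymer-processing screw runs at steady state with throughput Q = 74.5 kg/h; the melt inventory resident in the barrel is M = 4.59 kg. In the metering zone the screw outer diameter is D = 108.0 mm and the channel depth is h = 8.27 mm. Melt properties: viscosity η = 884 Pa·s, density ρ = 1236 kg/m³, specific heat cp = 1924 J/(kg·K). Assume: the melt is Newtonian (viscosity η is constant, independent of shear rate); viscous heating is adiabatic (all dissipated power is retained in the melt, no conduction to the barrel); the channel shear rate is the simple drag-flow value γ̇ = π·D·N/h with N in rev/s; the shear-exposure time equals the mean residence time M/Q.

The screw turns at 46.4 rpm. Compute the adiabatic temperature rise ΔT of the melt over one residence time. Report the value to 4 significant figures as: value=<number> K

Throughput in SI: Q_s = 74.5 kg/h ÷ 3600 s/h = 0.0206944 kg/s
Mean residence time: t_res = M/Q_s = 4.59 kg / 0.0206944 kg/s = 221.799 s
Geometry in metres: D = 108.0 mm → 0.108 m, h = 8.27 mm → 0.00827 m; screw speed N = 46.4 rpm = 0.773333 rev/s
γ̇ = π·D·N / h = π · 0.108 · 0.773333 / 0.00827 = 31.7274 s⁻¹
ΔT = η·γ̇²·t_res / (ρ·cp) = 884 · (31.7274)² · 221.799 / (1236 · 1924) = 82.996 K

value=83.00 K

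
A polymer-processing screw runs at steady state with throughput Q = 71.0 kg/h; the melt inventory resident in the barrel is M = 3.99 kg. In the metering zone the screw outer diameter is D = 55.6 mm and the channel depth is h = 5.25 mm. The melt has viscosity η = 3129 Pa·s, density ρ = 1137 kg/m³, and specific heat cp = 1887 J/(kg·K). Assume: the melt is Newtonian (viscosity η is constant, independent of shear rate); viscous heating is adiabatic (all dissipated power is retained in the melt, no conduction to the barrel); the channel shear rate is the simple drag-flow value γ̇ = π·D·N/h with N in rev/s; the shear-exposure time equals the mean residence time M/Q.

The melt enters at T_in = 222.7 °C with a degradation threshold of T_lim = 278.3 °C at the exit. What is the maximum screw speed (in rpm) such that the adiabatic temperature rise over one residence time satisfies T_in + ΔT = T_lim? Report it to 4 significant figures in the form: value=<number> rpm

Convert throughput: Q = 71.0 kg/h = 71.0/3600 = 0.0197222 kg/s
t_res = M / Q_s = 3.99 ÷ 0.0197222 = 202.31 s
Convert to metres: D = 0.0556 m, h = 0.00525 m
Allowable rise: ΔT_a = T_lim − T_in = 278.3 − 222.7 = 55.6 K
γ̇_max² = ΔT_a·ρ·cp / (η·t_res) = [55.6 × 1137 × 1887] / [3129 × 202.31] = 188.445 s⁻²
γ̇_max = √188.445 = 13.7275 s⁻¹
N_max = γ̇_max·h / (π·D) = 13.7275 · 0.00525 / (π · 0.0556) = 0.412598 rev/s = 24.7559 rpm

value=24.76 rpm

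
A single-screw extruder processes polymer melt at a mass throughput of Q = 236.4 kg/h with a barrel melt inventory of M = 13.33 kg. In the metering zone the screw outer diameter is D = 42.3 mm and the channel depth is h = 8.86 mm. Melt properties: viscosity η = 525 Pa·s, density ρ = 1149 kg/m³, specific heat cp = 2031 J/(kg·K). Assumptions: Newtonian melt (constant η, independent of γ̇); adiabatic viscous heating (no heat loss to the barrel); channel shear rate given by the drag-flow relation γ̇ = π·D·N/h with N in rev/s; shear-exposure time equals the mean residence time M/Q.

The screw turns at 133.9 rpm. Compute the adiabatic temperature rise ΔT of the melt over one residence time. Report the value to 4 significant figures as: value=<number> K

value=51.17 K

Throughput in SI: Q_s = 236.4 kg/h ÷ 3600 s/h = 0.0656667 kg/s
Mean residence time: t_res = M/Q_s = 13.33 kg / 0.0656667 kg/s = 202.995 s
D = 42.3 mm = 0.0423 m;  h = 8.86 mm = 0.00886 m;  N = 133.9 rpm / 60 = 2.23167 rev/s
Shear rate: γ̇ = πDN/h = π·0.0423·2.23167/0.00886 = 33.4723 s⁻¹
ΔT = η·γ̇²·t_res / (ρ·cp) = 525 · (33.4723)² · 202.995 / (1149 · 2031) = 51.1666 K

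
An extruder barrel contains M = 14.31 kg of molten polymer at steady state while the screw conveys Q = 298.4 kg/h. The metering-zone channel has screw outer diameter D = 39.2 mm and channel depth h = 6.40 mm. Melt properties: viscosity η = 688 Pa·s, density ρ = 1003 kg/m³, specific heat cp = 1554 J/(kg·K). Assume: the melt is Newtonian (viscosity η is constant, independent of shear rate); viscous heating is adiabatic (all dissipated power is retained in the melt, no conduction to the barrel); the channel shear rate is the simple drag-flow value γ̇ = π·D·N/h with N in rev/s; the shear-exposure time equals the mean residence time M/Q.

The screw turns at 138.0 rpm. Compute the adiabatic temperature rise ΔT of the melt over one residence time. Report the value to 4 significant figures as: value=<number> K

value=149.3 K

Convert throughput: Q = 298.4 kg/h = 298.4/3600 = 0.0828889 kg/s
Mean residence time: t_res = M/Q_s = 14.31 kg / 0.0828889 kg/s = 172.641 s
D = 39.2 mm = 0.0392 m;  h = 6.40 mm = 0.0064 m;  N = 138.0 rpm / 60 = 2.3 rev/s
γ̇ = π D N / h = (π)(0.0392)(2.3) / 0.0064 = 44.2572 s⁻¹
ΔT = η·γ̇²·t_res / (ρ·cp) = 688 · (44.2572)² · 172.641 / (1003 · 1554) = 149.261 K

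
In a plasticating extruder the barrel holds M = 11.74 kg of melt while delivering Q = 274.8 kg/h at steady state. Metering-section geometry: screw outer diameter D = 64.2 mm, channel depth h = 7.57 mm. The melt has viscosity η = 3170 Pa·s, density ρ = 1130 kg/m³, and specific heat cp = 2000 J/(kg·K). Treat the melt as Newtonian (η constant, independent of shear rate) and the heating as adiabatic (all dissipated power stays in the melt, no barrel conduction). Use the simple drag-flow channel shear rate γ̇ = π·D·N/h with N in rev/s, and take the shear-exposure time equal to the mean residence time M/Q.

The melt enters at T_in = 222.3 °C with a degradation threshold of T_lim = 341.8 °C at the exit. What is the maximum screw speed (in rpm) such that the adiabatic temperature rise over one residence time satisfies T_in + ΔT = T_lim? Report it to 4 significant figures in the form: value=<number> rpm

Q_s = Q / 3600 = 274.8 / 3600 = 0.0763333 kg/s
t_res = M / Q_s = 11.74 ÷ 0.0763333 = 153.799 s
D = 64.2 mm = 0.0642 m;  h = 7.57 mm = 0.00757 m
ΔT_a = T_lim − T_in = 341.8 − 222.3 = 119.5 K
γ̇_max² = ΔT_a·ρ·cp / (η·t_res) = [119.5 × 1130 × 2000] / [3170 × 153.799] = 553.941 s⁻²
γ̇_max = √553.941 = 23.5359 s⁻¹
N_max = γ̇_max·h / (π·D) = 23.5359 · 0.00757 / (π · 0.0642) = 0.88337 rev/s = 53.0022 rpm

value=53.00 rpm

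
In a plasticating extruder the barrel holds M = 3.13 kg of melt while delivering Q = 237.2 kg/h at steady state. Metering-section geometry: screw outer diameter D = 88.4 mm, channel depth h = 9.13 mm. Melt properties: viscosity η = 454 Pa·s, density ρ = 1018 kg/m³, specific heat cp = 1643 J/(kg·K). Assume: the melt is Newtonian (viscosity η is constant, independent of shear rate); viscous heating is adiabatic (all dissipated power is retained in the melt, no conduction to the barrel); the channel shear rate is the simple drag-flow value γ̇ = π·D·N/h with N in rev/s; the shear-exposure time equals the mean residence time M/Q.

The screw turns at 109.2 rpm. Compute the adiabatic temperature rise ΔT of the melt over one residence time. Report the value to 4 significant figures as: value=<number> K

value=39.52 K

Q_s = Q / 3600 = 237.2 / 3600 = 0.0658889 kg/s
t_res = M / Q_s = 3.13 ÷ 0.0658889 = 47.5042 s
Geometry in metres: D = 88.4 mm → 0.0884 m, h = 9.13 mm → 0.00913 m; screw speed N = 109.2 rpm = 1.82 rev/s
γ̇ = π D N / h = (π)(0.0884)(1.82) / 0.00913 = 55.3608 s⁻¹
ΔT = η·γ̇²·t_res / (ρ·cp) = 454 · (55.3608)² · 47.5042 / (1018 · 1643) = 39.5192 K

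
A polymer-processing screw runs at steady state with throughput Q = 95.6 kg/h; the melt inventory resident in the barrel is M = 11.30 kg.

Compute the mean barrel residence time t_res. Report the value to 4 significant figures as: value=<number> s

value=425.5 s

Throughput in SI: Q_s = 95.6 kg/h ÷ 3600 s/h = 0.0265556 kg/s
t_res = M / Q_s = 11.30 / 0.0265556 = 425.523 s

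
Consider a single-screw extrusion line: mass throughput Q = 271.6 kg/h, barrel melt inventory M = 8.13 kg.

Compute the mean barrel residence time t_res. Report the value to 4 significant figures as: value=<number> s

Throughput in SI: Q_s = 271.6 kg/h ÷ 3600 s/h = 0.0754444 kg/s
t_res = M / Q_s = 8.13 ÷ 0.0754444 = 107.761 s

value=107.8 s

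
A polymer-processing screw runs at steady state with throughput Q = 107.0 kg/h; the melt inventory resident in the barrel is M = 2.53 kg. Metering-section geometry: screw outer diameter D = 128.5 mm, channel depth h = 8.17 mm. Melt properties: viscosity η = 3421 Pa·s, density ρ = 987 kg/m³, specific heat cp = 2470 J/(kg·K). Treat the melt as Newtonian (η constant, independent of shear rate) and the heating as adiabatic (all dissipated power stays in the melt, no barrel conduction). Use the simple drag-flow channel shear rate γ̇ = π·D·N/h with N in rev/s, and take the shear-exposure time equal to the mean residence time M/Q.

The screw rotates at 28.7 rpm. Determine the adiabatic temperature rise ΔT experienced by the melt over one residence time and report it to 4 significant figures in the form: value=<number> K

Q_s = Q / 3600 = 107.0 / 3600 = 0.0297222 kg/s
t_res = M / Q_s = 2.53 ÷ 0.0297222 = 85.1215 s
D = 128.5 mm = 0.1285 m;  h = 8.17 mm = 0.00817 m;  N = 28.7 rpm / 60 = 0.478333 rev/s
Shear rate: γ̇ = πDN/h = π·0.1285·0.478333/0.00817 = 23.6353 s⁻¹
ΔT = η·γ̇²·t_res/(ρ·cp) = [3421 × 23.6353² × 85.1215] / [987 × 2470] = 66.727 K

value=66.73 K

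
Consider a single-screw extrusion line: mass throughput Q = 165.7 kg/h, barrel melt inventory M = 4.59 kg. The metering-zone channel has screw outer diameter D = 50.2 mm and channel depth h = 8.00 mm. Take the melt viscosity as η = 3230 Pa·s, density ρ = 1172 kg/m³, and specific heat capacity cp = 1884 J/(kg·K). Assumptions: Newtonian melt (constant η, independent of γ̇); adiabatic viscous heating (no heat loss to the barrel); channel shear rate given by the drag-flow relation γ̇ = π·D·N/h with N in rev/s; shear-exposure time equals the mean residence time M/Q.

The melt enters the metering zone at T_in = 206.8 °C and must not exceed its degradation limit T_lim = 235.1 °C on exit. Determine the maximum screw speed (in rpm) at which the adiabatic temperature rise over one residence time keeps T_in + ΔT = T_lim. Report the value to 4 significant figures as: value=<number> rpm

Q_s = Q / 3600 = 165.7 / 3600 = 0.0460278 kg/s
t_res = M / Q_s = 4.59 ÷ 0.0460278 = 99.7224 s
D = 50.2 mm = 0.0502 m;  h = 8.00 mm = 0.008 m
ΔT_a = T_lim − T_in = 235.1 °C − 206.8 °C = 28.3 K
Invert ΔT = ηγ̇²t_res/(ρcp) for γ̇: γ̇_max² = ΔT_a ρ cp / (η t_res) = 28.3·1172·1884 / (3230·99.7224) = 193.999 s⁻²
γ̇_max = √193.999 = 13.9284 s⁻¹
Solve γ̇ = πDN/h for N: N_max = γ̇_max·h/(π·D) = 13.9284 × 0.008 / (π × 0.0502) = 0.706539 rev/s = 42.3924 rpm

value=42.39 rpm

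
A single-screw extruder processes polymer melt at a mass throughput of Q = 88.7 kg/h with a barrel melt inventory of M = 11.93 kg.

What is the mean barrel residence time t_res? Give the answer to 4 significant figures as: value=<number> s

value=484.2 s

Throughput in SI: Q_s = 88.7 kg/h ÷ 3600 s/h = 0.0246389 kg/s
Mean residence time: t_res = M/Q_s = 11.93 kg / 0.0246389 kg/s = 484.194 s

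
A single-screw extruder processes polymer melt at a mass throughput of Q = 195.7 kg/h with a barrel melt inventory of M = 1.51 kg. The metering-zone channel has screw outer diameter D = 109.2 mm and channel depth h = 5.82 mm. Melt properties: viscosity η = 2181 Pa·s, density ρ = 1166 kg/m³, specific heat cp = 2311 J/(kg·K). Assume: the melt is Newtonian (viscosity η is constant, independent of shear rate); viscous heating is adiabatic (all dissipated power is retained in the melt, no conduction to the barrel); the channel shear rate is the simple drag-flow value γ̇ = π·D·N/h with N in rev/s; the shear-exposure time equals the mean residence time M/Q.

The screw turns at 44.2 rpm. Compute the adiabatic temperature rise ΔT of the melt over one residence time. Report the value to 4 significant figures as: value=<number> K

Throughput in SI: Q_s = 195.7 kg/h ÷ 3600 s/h = 0.0543611 kg/s
t_res = M / Q_s = 1.51 ÷ 0.0543611 = 27.7772 s
Geometry in metres: D = 109.2 mm → 0.1092 m, h = 5.82 mm → 0.00582 m; screw speed N = 44.2 rpm = 0.736667 rev/s
γ̇ = π D N / h = (π)(0.1092)(0.736667) / 0.00582 = 43.4231 s⁻¹
ΔT = η·γ̇²·t_res / (ρ·cp) = 2181 · (43.4231)² · 27.7772 / (1166 · 2311) = 42.3923 K

value=42.39 K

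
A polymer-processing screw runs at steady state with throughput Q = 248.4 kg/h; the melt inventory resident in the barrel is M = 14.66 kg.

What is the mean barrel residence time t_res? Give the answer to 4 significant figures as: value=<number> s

Throughput in SI: Q_s = 248.4 kg/h ÷ 3600 s/h = 0.069 kg/s
t_res = M / Q_s = 14.66 / 0.069 = 212.464 s

value=212.5 s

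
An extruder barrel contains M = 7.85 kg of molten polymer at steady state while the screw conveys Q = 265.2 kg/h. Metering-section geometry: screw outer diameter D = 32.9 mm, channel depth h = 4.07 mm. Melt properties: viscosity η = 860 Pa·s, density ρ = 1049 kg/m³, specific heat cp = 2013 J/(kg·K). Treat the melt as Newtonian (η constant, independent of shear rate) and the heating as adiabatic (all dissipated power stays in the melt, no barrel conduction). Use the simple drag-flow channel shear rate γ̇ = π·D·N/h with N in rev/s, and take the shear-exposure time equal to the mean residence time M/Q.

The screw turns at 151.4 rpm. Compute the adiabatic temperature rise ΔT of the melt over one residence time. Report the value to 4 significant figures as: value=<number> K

value=178.2 K

Q_s = Q / 3600 = 265.2 / 3600 = 0.0736667 kg/s
t_res = M / Q_s = 7.85 ÷ 0.0736667 = 106.561 s
Convert to SI: D = 0.0329 m, h = 0.00407 m, N = 151.4/60 = 2.52333 rev/s
γ̇ = π·D·N / h = π · 0.0329 · 2.52333 / 0.00407 = 64.0805 s⁻¹
ΔT = η·γ̇²·t_res/(ρ·cp) = [860 × 64.0805² × 106.561] / [1049 × 2013] = 178.209 K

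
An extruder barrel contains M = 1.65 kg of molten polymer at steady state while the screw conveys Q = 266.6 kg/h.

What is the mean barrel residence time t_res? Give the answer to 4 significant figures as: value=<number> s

Q_s = Q / 3600 = 266.6 / 3600 = 0.0740556 kg/s
t_res = M / Q_s = 1.65 ÷ 0.0740556 = 22.2806 s

value=22.28 s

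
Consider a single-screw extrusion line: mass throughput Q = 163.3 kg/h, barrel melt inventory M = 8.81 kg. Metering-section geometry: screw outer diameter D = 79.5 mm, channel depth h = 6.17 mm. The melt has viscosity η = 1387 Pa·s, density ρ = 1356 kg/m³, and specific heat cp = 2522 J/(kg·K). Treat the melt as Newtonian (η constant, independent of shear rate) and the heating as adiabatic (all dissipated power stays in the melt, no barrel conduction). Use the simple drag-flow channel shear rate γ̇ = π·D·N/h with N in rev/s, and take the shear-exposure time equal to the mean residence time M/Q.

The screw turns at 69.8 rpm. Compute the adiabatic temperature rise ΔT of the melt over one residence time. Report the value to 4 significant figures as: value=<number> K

Convert throughput: Q = 163.3 kg/h = 163.3/3600 = 0.0453611 kg/s
Mean residence time: t_res = M/Q_s = 8.81 kg / 0.0453611 kg/s = 194.219 s
Geometry in metres: D = 79.5 mm → 0.0795 m, h = 6.17 mm → 0.00617 m; screw speed N = 69.8 rpm = 1.16333 rev/s
γ̇ = π·D·N / h = π · 0.0795 · 1.16333 / 0.00617 = 47.0908 s⁻¹
Adiabatic rise: ΔT = η γ̇² t_res / (ρ cp) = 1387·(47.0908)²·194.219 / (1356·2522) = 174.677 K

value=174.7 K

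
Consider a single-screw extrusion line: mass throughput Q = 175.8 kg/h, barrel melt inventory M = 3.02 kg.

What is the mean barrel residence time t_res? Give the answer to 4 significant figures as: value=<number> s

Convert throughput: Q = 175.8 kg/h = 175.8/3600 = 0.0488333 kg/s
t_res = M / Q_s = 3.02 / 0.0488333 = 61.843 s

value=61.84 s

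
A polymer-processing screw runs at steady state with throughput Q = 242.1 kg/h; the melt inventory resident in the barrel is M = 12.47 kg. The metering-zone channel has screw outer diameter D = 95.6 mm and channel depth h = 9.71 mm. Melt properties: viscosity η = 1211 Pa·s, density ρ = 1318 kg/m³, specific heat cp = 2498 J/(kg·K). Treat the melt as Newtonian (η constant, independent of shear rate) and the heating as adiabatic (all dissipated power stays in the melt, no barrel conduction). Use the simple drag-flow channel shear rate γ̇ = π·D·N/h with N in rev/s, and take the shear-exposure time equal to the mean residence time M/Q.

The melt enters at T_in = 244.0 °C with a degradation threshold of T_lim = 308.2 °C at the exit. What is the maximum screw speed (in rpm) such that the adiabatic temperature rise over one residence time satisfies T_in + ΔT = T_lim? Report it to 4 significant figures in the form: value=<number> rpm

Throughput in SI: Q_s = 242.1 kg/h ÷ 3600 s/h = 0.06725 kg/s
Mean residence time: t_res = M/Q_s = 12.47 kg / 0.06725 kg/s = 185.428 s
D = 95.6 mm = 0.0956 m;  h = 9.71 mm = 0.00971 m
ΔT_a = T_lim − T_in = 308.2 °C − 244.0 °C = 64.2 K
γ̇_max² = ΔT_a·ρ·cp / (η·t_res) = [64.2 × 1318 × 2498] / [1211 × 185.428] = 941.292 s⁻²
γ̇_max = sqrt(941.292) = 30.6805 s⁻¹
Solve γ̇ = πDN/h for N: N_max = γ̇_max·h/(π·D) = 30.6805 × 0.00971 / (π × 0.0956) = 0.991913 rev/s = 59.5148 rpm

value=59.51 rpm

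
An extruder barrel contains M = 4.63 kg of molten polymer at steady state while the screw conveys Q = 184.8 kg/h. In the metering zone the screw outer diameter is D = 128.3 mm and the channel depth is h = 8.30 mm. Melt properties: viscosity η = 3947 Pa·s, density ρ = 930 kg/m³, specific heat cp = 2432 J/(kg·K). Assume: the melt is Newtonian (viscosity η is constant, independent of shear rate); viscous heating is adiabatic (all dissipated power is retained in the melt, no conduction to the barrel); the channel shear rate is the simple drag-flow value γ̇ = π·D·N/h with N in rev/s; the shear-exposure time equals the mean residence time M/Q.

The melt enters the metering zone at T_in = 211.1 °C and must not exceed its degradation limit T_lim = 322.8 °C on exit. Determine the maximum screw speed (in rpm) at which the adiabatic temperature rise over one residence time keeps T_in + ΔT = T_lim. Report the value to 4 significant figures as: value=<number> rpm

value=32.91 rpm

Convert throughput: Q = 184.8 kg/h = 184.8/3600 = 0.0513333 kg/s
t_res = M / Q_s = 4.63 ÷ 0.0513333 = 90.1948 s
Convert to metres: D = 0.1283 m, h = 0.0083 m
Allowable rise: ΔT_a = T_lim − T_in = 322.8 − 211.1 = 111.7 K
γ̇_max² = ΔT_a·ρ·cp/(η·t_res) = 111.7·930·2432/(3947·90.1948) = 709.661 s⁻²
γ̇_max = sqrt(709.661) = 26.6395 s⁻¹
Solve γ̇ = πDN/h for N: N_max = γ̇_max·h/(π·D) = 26.6395 × 0.0083 / (π × 0.1283) = 0.548564 rev/s = 32.9138 rpm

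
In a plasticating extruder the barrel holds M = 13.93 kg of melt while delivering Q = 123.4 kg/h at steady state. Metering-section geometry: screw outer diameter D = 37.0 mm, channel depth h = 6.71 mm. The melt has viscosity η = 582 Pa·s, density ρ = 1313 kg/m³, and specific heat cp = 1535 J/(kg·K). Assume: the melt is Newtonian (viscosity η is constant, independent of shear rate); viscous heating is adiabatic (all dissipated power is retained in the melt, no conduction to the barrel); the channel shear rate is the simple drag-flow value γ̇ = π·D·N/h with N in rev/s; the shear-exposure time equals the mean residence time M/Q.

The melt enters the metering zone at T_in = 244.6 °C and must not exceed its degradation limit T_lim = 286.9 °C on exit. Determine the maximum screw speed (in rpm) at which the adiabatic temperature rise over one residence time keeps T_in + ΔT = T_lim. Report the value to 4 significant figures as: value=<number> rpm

Convert throughput: Q = 123.4 kg/h = 123.4/3600 = 0.0342778 kg/s
t_res = M / Q_s = 13.93 / 0.0342778 = 406.386 s
Convert to metres: D = 0.037 m, h = 0.00671 m
ΔT_a = T_lim − T_in = 286.9 − 244.6 = 42.3 K
Invert ΔT = ηγ̇²t_res/(ρcp) for γ̇: γ̇_max² = ΔT_a ρ cp / (η t_res) = 42.3·1313·1535 / (582·406.386) = 360.456 s⁻²
γ̇_max = √360.456 = 18.9857 s⁻¹
Solve γ̇ = πDN/h for N: N_max = γ̇_max·h/(π·D) = 18.9857 × 0.00671 / (π × 0.037) = 1.09597 rev/s = 65.7579 rpm

value=65.76 rpm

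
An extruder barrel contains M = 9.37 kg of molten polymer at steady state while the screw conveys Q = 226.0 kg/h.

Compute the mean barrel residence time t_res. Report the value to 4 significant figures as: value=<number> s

Q_s = Q / 3600 = 226.0 / 3600 = 0.0627778 kg/s
t_res = M / Q_s = 9.37 ÷ 0.0627778 = 149.257 s

value=149.3 s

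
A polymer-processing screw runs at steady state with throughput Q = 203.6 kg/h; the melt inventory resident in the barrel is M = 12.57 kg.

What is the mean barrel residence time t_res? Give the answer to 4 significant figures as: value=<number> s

Q_s = Q / 3600 = 203.6 / 3600 = 0.0565556 kg/s
Mean residence time: t_res = M/Q_s = 12.57 kg / 0.0565556 kg/s = 222.259 s

value=222.3 s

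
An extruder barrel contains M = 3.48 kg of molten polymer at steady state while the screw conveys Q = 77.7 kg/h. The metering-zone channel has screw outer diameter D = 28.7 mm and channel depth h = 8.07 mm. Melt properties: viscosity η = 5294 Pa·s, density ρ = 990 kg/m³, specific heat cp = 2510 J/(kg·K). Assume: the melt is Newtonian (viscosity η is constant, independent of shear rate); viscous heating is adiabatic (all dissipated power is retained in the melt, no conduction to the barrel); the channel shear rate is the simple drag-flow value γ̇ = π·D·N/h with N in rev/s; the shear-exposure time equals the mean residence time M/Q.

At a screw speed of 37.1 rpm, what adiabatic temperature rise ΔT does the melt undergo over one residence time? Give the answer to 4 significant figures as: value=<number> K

Q_s = Q / 3600 = 77.7 / 3600 = 0.0215833 kg/s
t_res = M / Q_s = 3.48 / 0.0215833 = 161.236 s
Geometry in metres: D = 28.7 mm → 0.0287 m, h = 8.07 mm → 0.00807 m; screw speed N = 37.1 rpm = 0.618333 rev/s
Shear rate: γ̇ = πDN/h = π·0.0287·0.618333/0.00807 = 6.90845 s⁻¹
Adiabatic rise: ΔT = η γ̇² t_res / (ρ cp) = 5294·(6.90845)²·161.236 / (990·2510) = 16.3945 K

value=16.39 K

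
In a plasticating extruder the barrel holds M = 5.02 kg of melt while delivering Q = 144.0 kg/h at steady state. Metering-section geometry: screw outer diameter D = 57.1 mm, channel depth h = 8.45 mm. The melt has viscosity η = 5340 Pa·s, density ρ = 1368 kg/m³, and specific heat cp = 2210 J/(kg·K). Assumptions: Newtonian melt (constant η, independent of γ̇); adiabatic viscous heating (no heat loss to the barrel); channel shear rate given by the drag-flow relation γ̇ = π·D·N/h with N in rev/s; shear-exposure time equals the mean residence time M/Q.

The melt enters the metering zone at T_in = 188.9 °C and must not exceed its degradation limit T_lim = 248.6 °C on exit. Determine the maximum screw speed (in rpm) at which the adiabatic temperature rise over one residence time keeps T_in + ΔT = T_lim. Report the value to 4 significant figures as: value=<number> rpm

value=46.38 rpm

Convert throughput: Q = 144.0 kg/h = 144.0/3600 = 0.04 kg/s
t_res = M / Q_s = 5.02 / 0.04 = 125.5 s
Convert to metres: D = 0.0571 m, h = 0.00845 m
ΔT_a = T_lim − T_in = 248.6 − 188.9 = 59.7 K
Invert ΔT = ηγ̇²t_res/(ρcp) for γ̇: γ̇_max² = ΔT_a ρ cp / (η t_res) = 59.7·1368·2210 / (5340·125.5) = 269.319 s⁻²
Take the square root: γ̇_max = √(269.319) = 16.411 s⁻¹
N_max = γ̇_max h / (πD) = 16.411·0.00845/(π·0.0571) = 0.773045 rev/s → ×60 = 46.3827 rpm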